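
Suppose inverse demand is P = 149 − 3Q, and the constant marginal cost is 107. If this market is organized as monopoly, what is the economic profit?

Profit = 147

The monopolist equates marginal revenue to marginal cost: 149 − 6Q = 107, so Q = 7. From demand, P = 128.
Profit = (128 − 107)·7 = 147.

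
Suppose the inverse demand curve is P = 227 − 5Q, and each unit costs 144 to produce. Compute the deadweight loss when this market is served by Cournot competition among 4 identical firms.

DWL = 27.556

Competitive firms price at marginal cost: P = 144, giving Q = 16.6.
Cournot with 4 identical firms: the symmetric best-response condition is 227 − 25q = 144. Each firm produces q = 3.32, total output Q = 13.28, price P = 160.6.
DWL is the triangle between Q = 13.28 and Q = 16.6: ½·(16.6 − 13.28)·(160.6 − 144) = 27.556.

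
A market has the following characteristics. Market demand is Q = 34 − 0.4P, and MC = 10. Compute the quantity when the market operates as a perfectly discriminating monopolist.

Inverting demand: P = 85 − 2.5Q.
Under first-degree price discrimination the firm charges each unit its demand price and produces up to where P = MC, i.e. Q = 30. Consumer surplus is zero; producer surplus equals total surplus.

Q = 30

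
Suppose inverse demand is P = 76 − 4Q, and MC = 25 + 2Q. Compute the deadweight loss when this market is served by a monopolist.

Competitive equilibrium sets price equal to marginal cost: 76 − 4Q = 25 + 2Q, so Q = 8.5 and P = 42.
A monopolist chooses Q where MR = MC. MR = 76 − 8Q; setting this equal to 25 + 2Q gives Q = 5.1 and P = 55.6.
CS = ½·(76 − 42)·8.5 = 144.5; PS = (42·8.5 − 25·8.5 − ½·2·8.5²) = 72.25; TS = 216.75.
CS = ½·(76 − 55.6)·5.1 = 52.02; PS = (55.6·5.1 − 25·5.1 − ½·2·5.1²) = 130.05; TS = 182.07.
DWL = 216.75 − 182.07 = 34.68.

DWL = 34.68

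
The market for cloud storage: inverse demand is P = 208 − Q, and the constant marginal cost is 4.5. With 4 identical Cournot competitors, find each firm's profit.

With 4 symmetric Cournot firms, each firm's FOC gives 208 − 5q = 4.5, so q = 40.7, Q = 4·40.7 = 162.8, and P = 45.2.
Each firm's profit = (45.2 − 4.5)·40.7 = 1656.49.

π_i = 1656.49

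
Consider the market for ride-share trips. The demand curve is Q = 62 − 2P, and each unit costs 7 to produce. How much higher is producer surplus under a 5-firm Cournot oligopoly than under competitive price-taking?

Producer surplus rises by 160

Inverting demand: P = 31 − 0.5Q.
Competitive firms price at marginal cost: P = 7, giving Q = 48.
PS = (7 − 7)·48 = 0.
Cournot with 5 identical firms: the symmetric best-response condition is 31 − 3q = 7. Each firm produces q = 8, total output Q = 40, price P = 11.
PS = (11 − 7)·40 = 160.
Change in producer surplus: 160 − 0 = 160.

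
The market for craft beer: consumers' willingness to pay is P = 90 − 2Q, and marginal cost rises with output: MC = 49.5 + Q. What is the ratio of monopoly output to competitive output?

Monopoly sets MR = MC: 90 − 4Q = 49.5 + Q ⇒ Q = 8.1, P = 90 − 2·8.1 = 73.8.
Under competition P = MC: 90 − 2Q = 49.5 + Q ⇒ Q = 13.5, P = 63.
Ratio Q_m/Q_c = 8.1/13.5 = 0.6.

Q_m/Q_c = 0.6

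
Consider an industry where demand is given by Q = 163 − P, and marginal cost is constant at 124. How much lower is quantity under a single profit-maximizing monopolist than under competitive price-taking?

Q falls by 19.5

Inverting demand: P = 163 − Q.
Under competition P = MC = 124, so Q = (163 − 124)/1 = 39.
A monopolist chooses Q where MR = MC. MR = 163 − 2Q; setting this equal to 124 gives Q = 19.5 and P = 143.5.
Change in quantity: 19.5 − 39 = −19.5.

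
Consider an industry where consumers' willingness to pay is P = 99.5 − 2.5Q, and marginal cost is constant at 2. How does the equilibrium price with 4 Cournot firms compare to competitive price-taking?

Cournot: P = 21.5; Competition: P = 2

With 4 symmetric Cournot firms, each firm's FOC gives 99.5 − 12.5q = 2, so q = 7.8, Q = 4·7.8 = 31.2, and P = 21.5.
Competitive firms price at marginal cost: P = 2, giving Q = 39.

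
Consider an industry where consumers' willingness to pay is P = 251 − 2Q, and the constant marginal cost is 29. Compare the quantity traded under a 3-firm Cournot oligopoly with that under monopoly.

In a 3-firm Cournot equilibrium, symmetry and the first-order condition give q = (251 − 29)/(8) = 27.75. So Q = 83.25 and P = 84.5.
Monopoly sets MR = MC: 251 − 4Q = 29 ⇒ Q = 55.5, P = 251 − 2·55.5 = 140.

Cournot: Q = 83.25; Monopoly: Q = 55.5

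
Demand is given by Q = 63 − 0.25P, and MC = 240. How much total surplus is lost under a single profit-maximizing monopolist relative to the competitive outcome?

DWL = 4.5

Inverting demand: P = 252 − 4Q.
Perfect competition: P = MC = 240, so 252 − 4Q = 240 and Q = 3.
A monopolist chooses Q where MR = MC. MR = 252 − 8Q; setting this equal to 240 gives Q = 1.5 and P = 246.
DWL is the triangle between Q = 1.5 and Q = 3: ½·(3 − 1.5)·(246 − 240) = 4.5.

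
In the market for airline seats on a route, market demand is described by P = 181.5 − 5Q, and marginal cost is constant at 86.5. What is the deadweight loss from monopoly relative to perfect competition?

Under competition P = MC = 86.5, so Q = (181.5 − 86.5)/5 = 19.
Monopoly sets MR = MC: 181.5 − 10Q = 86.5 ⇒ Q = 9.5, P = 181.5 − 5·9.5 = 134.
DWL is the triangle between Q = 9.5 and Q = 19: ½·(19 − 9.5)·(134 − 86.5) = 225.625.

DWL = 225.625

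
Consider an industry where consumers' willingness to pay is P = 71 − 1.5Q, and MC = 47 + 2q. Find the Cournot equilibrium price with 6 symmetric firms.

In a 6-firm Cournot equilibrium, symmetry and the first-order condition give q = (71 − 47)/(12.5) = 1.92. So Q = 11.52 and P = 53.72.

P = 53.72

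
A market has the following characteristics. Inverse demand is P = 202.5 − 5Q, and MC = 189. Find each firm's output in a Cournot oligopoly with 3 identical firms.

Cournot with 3 identical firms: the symmetric best-response condition is 202.5 − 20q = 189. Each firm produces q = 0.675, total output Q = 2.025, price P = 192.375.

q_i = 0.675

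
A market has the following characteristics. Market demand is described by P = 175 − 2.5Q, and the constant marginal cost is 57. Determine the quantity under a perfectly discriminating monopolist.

Q = 47.2

Under first-degree price discrimination the firm charges each unit its demand price and produces up to where P = MC, i.e. Q = 47.2. Consumer surplus is zero; producer surplus equals total surplus.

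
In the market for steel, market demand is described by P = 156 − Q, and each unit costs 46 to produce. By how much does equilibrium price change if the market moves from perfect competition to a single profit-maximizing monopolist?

P rises by 55

Under competition P = MC = 46, so Q = (156 − 46)/1 = 110.
Monopoly sets MR = MC: 156 − 2Q = 46 ⇒ Q = 55, P = 156 − 55 = 101.
Change in equilibrium price: 101 − 46 = 55.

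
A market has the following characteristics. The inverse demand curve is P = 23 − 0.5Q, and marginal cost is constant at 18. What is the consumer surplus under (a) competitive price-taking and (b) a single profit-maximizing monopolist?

Perfect competition: P = MC = 18, so 23 − 0.5Q = 18 and Q = 10.
CS = ½·(23 − 18)·10 = 25.
A monopolist chooses Q where MR = MC. MR = 23 − Q; setting this equal to 18 gives Q = 5 and P = 20.5.
CS = ½·(23 − 20.5)·5 = 6.25.

Competition: CS = 25; Monopoly: CS = 6.25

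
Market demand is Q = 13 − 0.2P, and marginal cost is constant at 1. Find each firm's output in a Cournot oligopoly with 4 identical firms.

q_i = 2.56

Inverting demand: P = 65 − 5Q.
Cournot with 4 identical firms: the symmetric best-response condition is 65 − 25q = 1. Each firm produces q = 2.56, total output Q = 10.24, price P = 13.8.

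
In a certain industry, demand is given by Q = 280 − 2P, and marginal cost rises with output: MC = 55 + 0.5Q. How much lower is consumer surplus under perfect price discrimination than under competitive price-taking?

Inverting demand: P = 140 − 0.5Q.
Under competition P = MC: 140 − 0.5Q = 55 + 0.5Q ⇒ Q = 85, P = 97.5.
CS = ½·(140 − 97.5)·85 = 1806.25.
With perfect price discrimination, output is the efficient level Q = 85 (where demand meets MC), but every buyer pays their willingness to pay: CS = 0 and PS = total surplus.
CS = 0.
Change in consumer surplus: 0 − 1806.25 = −1806.25.

CS falls by 1806.25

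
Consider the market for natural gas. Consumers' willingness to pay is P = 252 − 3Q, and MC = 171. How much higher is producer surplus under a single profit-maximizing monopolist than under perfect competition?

Under competition P = MC = 171, so Q = (252 − 171)/3 = 27.
PS = (171 − 171)·27 = 0.
A monopolist chooses Q where MR = MC. MR = 252 − 6Q; setting this equal to 171 gives Q = 13.5 and P = 211.5.
PS = (211.5 − 171)·13.5 = 546.75.
Change in producer surplus: 546.75 − 0 = 546.75.

PS rises by 546.75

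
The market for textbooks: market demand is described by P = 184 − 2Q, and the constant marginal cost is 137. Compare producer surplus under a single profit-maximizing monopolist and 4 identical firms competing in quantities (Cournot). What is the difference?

Monopoly sets MR = MC: 184 − 4Q = 137 ⇒ Q = 11.75, P = 184 − 2·11.75 = 160.5.
PS = (160.5 − 137)·11.75 = 276.125.
With 4 symmetric Cournot firms, each firm's FOC gives 184 − 10q = 137, so q = 4.7, Q = 4·4.7 = 18.8, and P = 146.4.
PS = (146.4 − 137)·18.8 = 176.72.
Change in producer surplus: 176.72 − 276.125 = −99.405.

Producer surplus falls by 99.405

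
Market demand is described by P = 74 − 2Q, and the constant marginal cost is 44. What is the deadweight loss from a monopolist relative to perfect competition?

DWL = 56.25

Under competition P = MC = 44, so Q = (74 − 44)/2 = 15.
A monopolist chooses Q where MR = MC. MR = 74 − 4Q; setting this equal to 44 gives Q = 7.5 and P = 59.
DWL is the triangle between Q = 7.5 and Q = 15: ½·(15 − 7.5)·(59 − 44) = 56.25.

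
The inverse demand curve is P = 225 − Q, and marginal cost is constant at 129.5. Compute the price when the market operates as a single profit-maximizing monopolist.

P = 177.25

A monopolist chooses Q where MR = MC. MR = 225 − 2Q; setting this equal to 129.5 gives Q = 47.75 and P = 177.25.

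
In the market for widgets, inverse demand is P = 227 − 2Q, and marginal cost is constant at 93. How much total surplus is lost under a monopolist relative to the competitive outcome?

Perfect competition: P = MC = 93, so 227 − 2Q = 93 and Q = 67.
The monopolist equates marginal revenue to marginal cost: 227 − 4Q = 93, so Q = 33.5. From demand, P = 160.
DWL is the triangle between Q = 33.5 and Q = 67: ½·(67 − 33.5)·(160 − 93) = 1122.25.

DWL = 1122.25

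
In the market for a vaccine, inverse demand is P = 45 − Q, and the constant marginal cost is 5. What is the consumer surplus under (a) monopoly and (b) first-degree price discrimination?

A monopolist chooses Q where MR = MC. MR = 45 − 2Q; setting this equal to 5 gives Q = 20 and P = 25.
CS = ½·(45 − 25)·20 = 200.
With perfect price discrimination, output is the efficient level Q = 40 (where demand meets MC), but every buyer pays their willingness to pay: CS = 0 and PS = total surplus.
CS = 0.

Monopoly: CS = 200; Perfect PD: CS = 0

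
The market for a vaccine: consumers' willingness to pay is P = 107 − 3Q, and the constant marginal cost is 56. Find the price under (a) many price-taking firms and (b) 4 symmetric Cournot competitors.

Competition: P = 56; Cournot: P = 66.2

Perfect competition: P = MC = 56, so 107 − 3Q = 56 and Q = 17.
In a 4-firm Cournot equilibrium, symmetry and the first-order condition give q = (107 − 56)/(15) = 3.4. So Q = 13.6 and P = 66.2.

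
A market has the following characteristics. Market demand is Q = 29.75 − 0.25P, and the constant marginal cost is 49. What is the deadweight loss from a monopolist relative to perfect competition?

DWL = 153.125

Inverting demand: P = 119 − 4Q.
Under competition P = MC = 49, so Q = (119 − 49)/4 = 17.5.
The monopolist equates marginal revenue to marginal cost: 119 − 8Q = 49, so Q = 8.75. From demand, P = 84.
DWL is the triangle between Q = 8.75 and Q = 17.5: ½·(17.5 − 8.75)·(84 − 49) = 153.125.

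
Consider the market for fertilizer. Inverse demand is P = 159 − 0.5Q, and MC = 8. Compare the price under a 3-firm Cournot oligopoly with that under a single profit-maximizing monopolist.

With 3 symmetric Cournot firms, each firm's FOC gives 159 − 2q = 8, so q = 75.5, Q = 3·75.5 = 226.5, and P = 45.75.
Monopoly sets MR = MC: 159 − Q = 8 ⇒ Q = 151, P = 159 − 0.5·151 = 83.5.

Cournot: P = 45.75; Monopoly: P = 83.5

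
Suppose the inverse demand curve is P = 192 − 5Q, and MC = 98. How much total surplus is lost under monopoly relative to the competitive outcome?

Competitive firms price at marginal cost: P = 98, giving Q = 18.8.
Monopoly sets MR = MC: 192 − 10Q = 98 ⇒ Q = 9.4, P = 192 − 5·9.4 = 145.
DWL is the triangle between Q = 9.4 and Q = 18.8: ½·(18.8 − 9.4)·(145 − 98) = 220.9.

DWL = 220.9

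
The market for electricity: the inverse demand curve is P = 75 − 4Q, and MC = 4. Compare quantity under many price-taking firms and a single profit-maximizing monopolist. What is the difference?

Perfect competition: P = MC = 4, so 75 − 4Q = 4 and Q = 17.75.
Monopoly sets MR = MC: 75 − 8Q = 4 ⇒ Q = 8.875, P = 75 − 4·8.875 = 39.5.
Change in quantity: 8.875 − 17.75 = −8.875.

Quantity falls by 8.875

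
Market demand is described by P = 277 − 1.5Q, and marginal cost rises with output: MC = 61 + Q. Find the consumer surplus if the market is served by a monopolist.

CS = 2187

A monopolist chooses Q where MR = MC. MR = 277 − 3Q; setting this equal to 61 + Q gives Q = 54 and P = 196.
CS = ½·(277 − 196)·54 = 2187.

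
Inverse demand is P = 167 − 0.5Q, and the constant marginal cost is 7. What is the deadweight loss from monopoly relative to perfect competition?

DWL = 6400

Under competition P = MC = 7, so Q = (167 − 7)/0.5 = 320.
Monopoly sets MR = MC: 167 − Q = 7 ⇒ Q = 160, P = 167 − 0.5·160 = 87.
DWL is the triangle between Q = 160 and Q = 320: ½·(320 − 160)·(87 − 7) = 6400.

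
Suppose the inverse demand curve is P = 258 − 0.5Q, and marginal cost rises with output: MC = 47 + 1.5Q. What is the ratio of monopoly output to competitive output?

Q_m/Q_c = 0.8

Monopoly sets MR = MC: 258 − Q = 47 + 1.5Q ⇒ Q = 84.4, P = 258 − 0.5·84.4 = 215.8.
Under competition P = MC: 258 − 0.5Q = 47 + 1.5Q ⇒ Q = 105.5, P = 205.25.
Ratio Q_m/Q_c = 84.4/105.5 = 0.8.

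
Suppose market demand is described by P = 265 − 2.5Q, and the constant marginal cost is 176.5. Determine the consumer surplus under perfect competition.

Under competition P = MC = 176.5, so Q = (265 − 176.5)/2.5 = 35.4.
CS = ½·(265 − 176.5)·35.4 = 1566.45.

CS = 1566.45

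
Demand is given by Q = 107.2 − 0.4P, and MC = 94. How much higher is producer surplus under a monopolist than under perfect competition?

Producer surplus rises by 3027.6

Inverting demand: P = 268 − 2.5Q.
Under competition P = MC = 94, so Q = (268 − 94)/2.5 = 69.6.
PS = (94 − 94)·69.6 = 0.
Monopoly sets MR = MC: 268 − 5Q = 94 ⇒ Q = 34.8, P = 268 − 2.5·34.8 = 181.
PS = (181 − 94)·34.8 = 3027.6.
Change in producer surplus: 3027.6 − 0 = 3027.6.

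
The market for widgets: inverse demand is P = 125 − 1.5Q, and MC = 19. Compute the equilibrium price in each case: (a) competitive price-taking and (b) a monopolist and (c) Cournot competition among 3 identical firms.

Competition: P = 19; Monopoly: P = 72; Cournot: P = 45.5

Perfect competition: P = MC = 19, so 125 − 1.5Q = 19 and Q = 212/3.
A monopolist chooses Q where MR = MC. MR = 125 − 3Q; setting this equal to 19 gives Q = 106/3 and P = 72.
In a 3-firm Cournot equilibrium, symmetry and the first-order condition give q = (125 − 19)/(6) = 53/3. So Q = 53 and P = 45.5.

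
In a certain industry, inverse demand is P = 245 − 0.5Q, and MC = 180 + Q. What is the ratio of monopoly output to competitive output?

The monopolist equates marginal revenue to marginal cost: 245 − Q = 180 + Q, so Q = 32.5. From demand, P = 228.75.
Under competition P = MC: 245 − 0.5Q = 180 + Q ⇒ Q = 130/3, P = 670/3.
Ratio Q_m/Q_c = 32.5/(130/3) = 0.75.

Q_m/Q_c = 0.75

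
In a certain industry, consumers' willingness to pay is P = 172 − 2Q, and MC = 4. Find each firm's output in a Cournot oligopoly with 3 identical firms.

q_i = 21

With 3 symmetric Cournot firms, each firm's FOC gives 172 − 8q = 4, so q = 21, Q = 3·21 = 63, and P = 46.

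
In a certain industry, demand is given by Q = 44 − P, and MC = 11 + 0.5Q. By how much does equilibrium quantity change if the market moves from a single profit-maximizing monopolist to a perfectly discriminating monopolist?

Equilibrium quantity rises by 8.8

Inverting demand: P = 44 − Q.
Monopoly sets MR = MC: 44 − 2Q = 11 + 0.5Q ⇒ Q = 13.2, P = 44 − 13.2 = 30.8.
Under first-degree price discrimination the firm charges each unit its demand price and produces up to where P = MC, i.e. Q = 22. Consumer surplus is zero; producer surplus equals total surplus.
Change in equilibrium quantity: 22 − 13.2 = 8.8.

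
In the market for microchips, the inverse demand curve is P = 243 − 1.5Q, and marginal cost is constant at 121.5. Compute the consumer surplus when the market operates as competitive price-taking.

CS = 4920.75

Competitive firms price at marginal cost: P = 121.5, giving Q = 81.
CS = ½·(243 − 121.5)·81 = 4920.75.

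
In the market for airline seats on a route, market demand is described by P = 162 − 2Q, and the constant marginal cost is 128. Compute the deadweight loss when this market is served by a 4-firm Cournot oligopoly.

DWL = 11.56

Competitive firms price at marginal cost: P = 128, giving Q = 17.
Cournot with 4 identical firms: the symmetric best-response condition is 162 − 10q = 128. Each firm produces q = 3.4, total output Q = 13.6, price P = 134.8.
DWL is the triangle between Q = 13.6 and Q = 17: ½·(17 − 13.6)·(134.8 − 128) = 11.56.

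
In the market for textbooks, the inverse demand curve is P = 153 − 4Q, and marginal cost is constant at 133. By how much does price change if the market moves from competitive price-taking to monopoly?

Perfect competition: P = MC = 133, so 153 − 4Q = 133 and Q = 5.
Monopoly sets MR = MC: 153 − 8Q = 133 ⇒ Q = 2.5, P = 153 − 4·2.5 = 143.
Change in price: 143 − 133 = 10.

P rises by 10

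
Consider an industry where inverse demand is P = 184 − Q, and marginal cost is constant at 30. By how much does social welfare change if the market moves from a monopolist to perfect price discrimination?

A monopolist chooses Q where MR = MC. MR = 184 − 2Q; setting this equal to 30 gives Q = 77 and P = 107.
CS = ½·(184 − 107)·77 = 2964.5; PS = (107 − 30)·77 = 5929; TS = 8893.5.
Under first-degree price discrimination the firm charges each unit its demand price and produces up to where P = MC, i.e. Q = 154. Consumer surplus is zero; producer surplus equals total surplus.
TS = 11858 (equal to competitive TS).
Change in social welfare: 11858 − 8893.5 = 2964.5.

Social welfare rises by 2964.5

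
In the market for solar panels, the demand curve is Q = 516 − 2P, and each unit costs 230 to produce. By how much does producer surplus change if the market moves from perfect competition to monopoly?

Inverting demand: P = 258 − 0.5Q.
Perfect competition: P = MC = 230, so 258 − 0.5Q = 230 and Q = 56.
PS = (230 − 230)·56 = 0.
A monopolist chooses Q where MR = MC. MR = 258 − Q; setting this equal to 230 gives Q = 28 and P = 244.
PS = (244 − 230)·28 = 392.
Change in producer surplus: 392 − 0 = 392.

PS rises by 392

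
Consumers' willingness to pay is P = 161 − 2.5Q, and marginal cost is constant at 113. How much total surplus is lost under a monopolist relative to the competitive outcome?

DWL = 115.2

Perfect competition: P = MC = 113, so 161 − 2.5Q = 113 and Q = 19.2.
Monopoly sets MR = MC: 161 − 5Q = 113 ⇒ Q = 9.6, P = 161 − 2.5·9.6 = 137.
DWL is the triangle between Q = 9.6 and Q = 19.2: ½·(19.2 − 9.6)·(137 − 113) = 115.2.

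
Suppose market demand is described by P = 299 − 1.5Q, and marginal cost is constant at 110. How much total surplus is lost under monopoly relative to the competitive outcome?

DWL = 2976.75

Competitive firms price at marginal cost: P = 110, giving Q = 126.
A monopolist chooses Q where MR = MC. MR = 299 − 3Q; setting this equal to 110 gives Q = 63 and P = 204.5.
DWL is the triangle between Q = 63 and Q = 126: ½·(126 − 63)·(204.5 − 110) = 2976.75.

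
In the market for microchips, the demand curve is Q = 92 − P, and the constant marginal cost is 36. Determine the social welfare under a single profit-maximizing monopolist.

TS = 1176

Inverting demand: P = 92 − Q.
A monopolist chooses Q where MR = MC. MR = 92 − 2Q; setting this equal to 36 gives Q = 28 and P = 64.
CS = ½·(92 − 64)·28 = 392; PS = (64 − 36)·28 = 784; TS = 1176.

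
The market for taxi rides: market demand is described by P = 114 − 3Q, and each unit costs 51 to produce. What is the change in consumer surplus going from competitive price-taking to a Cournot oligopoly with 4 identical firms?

Under competition P = MC = 51, so Q = (114 − 51)/3 = 21.
CS = ½·(114 − 51)·21 = 661.5.
In a 4-firm Cournot equilibrium, symmetry and the first-order condition give q = (114 − 51)/(15) = 4.2. So Q = 16.8 and P = 63.6.
CS = ½·(114 − 63.6)·16.8 = 423.36.
Change in consumer surplus: 423.36 − 661.5 = −238.14.

Consumer surplus falls by 238.14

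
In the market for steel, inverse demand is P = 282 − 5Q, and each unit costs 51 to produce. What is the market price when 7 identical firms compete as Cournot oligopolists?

In a 7-firm Cournot equilibrium, symmetry and the first-order condition give q = (282 − 51)/(40) = 5.775. So Q = 40.425 and P = 79.875.

P = 79.875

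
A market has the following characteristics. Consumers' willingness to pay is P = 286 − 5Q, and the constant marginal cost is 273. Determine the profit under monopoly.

Monopoly sets MR = MC: 286 − 10Q = 273 ⇒ Q = 1.3, P = 286 − 5·1.3 = 279.5.
Profit = (279.5 − 273)·1.3 = 8.45.

Profit = 8.45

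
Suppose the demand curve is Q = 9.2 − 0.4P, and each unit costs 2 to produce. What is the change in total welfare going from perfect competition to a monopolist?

Inverting demand: P = 23 − 2.5Q.
Perfect competition: P = MC = 2, so 23 − 2.5Q = 2 and Q = 8.4.
CS = ½·(23 − 2)·8.4 = 88.2; PS = (2 − 2)·8.4 = 0; TS = 88.2.
A monopolist chooses Q where MR = MC. MR = 23 − 5Q; setting this equal to 2 gives Q = 4.2 and P = 12.5.
CS = ½·(23 − 12.5)·4.2 = 22.05; PS = (12.5 − 2)·4.2 = 44.1; TS = 66.15.
Change in total welfare: 66.15 − 88.2 = −22.05.

Total welfare falls by 22.05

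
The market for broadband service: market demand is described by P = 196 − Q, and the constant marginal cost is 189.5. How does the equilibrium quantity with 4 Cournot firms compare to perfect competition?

Cournot with 4 identical firms: the symmetric best-response condition is 196 − 5q = 189.5. Each firm produces q = 1.3, total output Q = 5.2, price P = 190.8.
Under competition P = MC = 189.5, so Q = (196 − 189.5)/1 = 6.5.

Cournot: Q = 5.2; Competition: Q = 6.5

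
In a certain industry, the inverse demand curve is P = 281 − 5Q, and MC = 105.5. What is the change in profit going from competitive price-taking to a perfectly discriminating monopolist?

π rises by 3080.025

Perfect competition: P = MC = 105.5, so 281 − 5Q = 105.5 and Q = 35.1.
Profit = (105.5 − 105.5)·35.1 = 0.
A perfectly discriminating monopolist sells every unit with P(Q) ≥ MC(Q), so output equals the competitive quantity Q = 35.1. Each buyer pays their reservation price, so CS = 0 and the firm captures all surplus.
PS equals the full surplus area, 3080.025. Profit = 3080.025 = 3080.025.
Change in profit: 3080.025 − 0 = 3080.025.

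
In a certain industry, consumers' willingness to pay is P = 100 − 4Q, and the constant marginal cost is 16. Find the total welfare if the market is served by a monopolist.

TS = 661.5

The monopolist equates marginal revenue to marginal cost: 100 − 8Q = 16, so Q = 10.5. From demand, P = 58.
CS = ½·(100 − 58)·10.5 = 220.5; PS = (58 − 16)·10.5 = 441; TS = 661.5.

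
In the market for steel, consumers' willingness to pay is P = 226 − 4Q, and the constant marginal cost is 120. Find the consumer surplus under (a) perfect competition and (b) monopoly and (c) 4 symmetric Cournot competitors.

Competition: CS = 1404.5; Monopoly: CS = 351.125; Cournot: CS = 898.88

Competitive firms price at marginal cost: P = 120, giving Q = 26.5.
CS = ½·(226 − 120)·26.5 = 1404.5.
Monopoly sets MR = MC: 226 − 8Q = 120 ⇒ Q = 13.25, P = 226 − 4·13.25 = 173.
CS = ½·(226 − 173)·13.25 = 351.125.
With 4 symmetric Cournot firms, each firm's FOC gives 226 − 20q = 120, so q = 5.3, Q = 4·5.3 = 21.2, and P = 141.2.
CS = ½·(226 − 141.2)·21.2 = 898.88.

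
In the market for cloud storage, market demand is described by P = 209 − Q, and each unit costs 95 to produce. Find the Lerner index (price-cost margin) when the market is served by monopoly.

Lerner index = 0.375

The monopolist equates marginal revenue to marginal cost: 209 − 2Q = 95, so Q = 57. From demand, P = 152.
Lerner index = (P − MC)/P = (152 − 95)/152 = 0.375.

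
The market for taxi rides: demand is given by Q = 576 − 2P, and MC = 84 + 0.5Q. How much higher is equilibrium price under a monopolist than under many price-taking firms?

Inverting demand: P = 288 − 0.5Q.
Competitive equilibrium sets price equal to marginal cost: 288 − 0.5Q = 84 + 0.5Q, so Q = 204 and P = 186.
Monopoly sets MR = MC: 288 − Q = 84 + 0.5Q ⇒ Q = 136, P = 288 − 0.5·136 = 220.
Change in equilibrium price: 220 − 186 = 34.

Equilibrium price rises by 34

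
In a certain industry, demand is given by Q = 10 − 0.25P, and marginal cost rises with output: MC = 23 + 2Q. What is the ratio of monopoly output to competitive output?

Q_m/Q_c = 0.6

Inverting demand: P = 40 − 4Q.
Monopoly sets MR = MC: 40 − 8Q = 23 + 2Q ⇒ Q = 1.7, P = 40 − 4·1.7 = 33.2.
Competitive equilibrium sets price equal to marginal cost: 40 − 4Q = 23 + 2Q, so Q = 17/6 and P = 86/3.
Ratio Q_m/Q_c = 1.7/(17/6) = 0.6.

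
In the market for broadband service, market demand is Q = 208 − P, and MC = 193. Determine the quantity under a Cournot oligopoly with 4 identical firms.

Inverting demand: P = 208 − Q.
Cournot with 4 identical firms: the symmetric best-response condition is 208 − 5q = 193. Each firm produces q = 3, total output Q = 12, price P = 196.

Q = 12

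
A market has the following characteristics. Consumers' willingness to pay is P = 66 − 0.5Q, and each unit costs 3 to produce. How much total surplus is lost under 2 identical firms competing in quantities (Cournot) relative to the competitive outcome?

Perfect competition: P = MC = 3, so 66 − 0.5Q = 3 and Q = 126.
Cournot with 2 identical firms: the symmetric best-response condition is 66 − 1.5q = 3. Each firm produces q = 42, total output Q = 84, price P = 24.
DWL is the triangle between Q = 84 and Q = 126: ½·(126 − 84)·(24 − 3) = 441.

DWL = 441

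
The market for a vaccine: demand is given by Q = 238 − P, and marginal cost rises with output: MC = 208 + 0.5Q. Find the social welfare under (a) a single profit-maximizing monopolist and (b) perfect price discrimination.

Inverting demand: P = 238 − Q.
A monopolist chooses Q where MR = MC. MR = 238 − 2Q; setting this equal to 208 + 0.5Q gives Q = 12 and P = 226.
CS = ½·(238 − 226)·12 = 72; PS = (226·12 − 208·12 − ½·0.5·12²) = 180; TS = 252.
With perfect price discrimination, output is the efficient level Q = 20 (where demand meets MC), but every buyer pays their willingness to pay: CS = 0 and PS = total surplus.
TS = 300 (equal to competitive TS).

Monopoly: TS = 252; Perfect PD: TS = 300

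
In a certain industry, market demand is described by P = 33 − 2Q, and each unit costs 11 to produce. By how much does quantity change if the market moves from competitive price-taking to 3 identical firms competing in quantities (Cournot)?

Q falls by 2.75

Under competition P = MC = 11, so Q = (33 − 11)/2 = 11.
With 3 symmetric Cournot firms, each firm's FOC gives 33 − 8q = 11, so q = 2.75, Q = 3·2.75 = 8.25, and P = 16.5.
Change in quantity: 8.25 − 11 = −2.75.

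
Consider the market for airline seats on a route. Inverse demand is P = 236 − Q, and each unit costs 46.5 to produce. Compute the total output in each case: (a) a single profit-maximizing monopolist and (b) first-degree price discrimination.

The monopolist equates marginal revenue to marginal cost: 236 − 2Q = 46.5, so Q = 94.75. From demand, P = 141.25.
With perfect price discrimination, output is the efficient level Q = 189.5 (where demand meets MC), but every buyer pays their willingness to pay: CS = 0 and PS = total surplus.

Monopoly: Q = 94.75; Perfect PD: Q = 189.5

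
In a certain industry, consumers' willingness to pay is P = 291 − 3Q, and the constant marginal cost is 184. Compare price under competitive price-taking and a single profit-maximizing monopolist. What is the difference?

Price rises by 53.5

Competitive firms price at marginal cost: P = 184, giving Q = 107/3.
The monopolist equates marginal revenue to marginal cost: 291 − 6Q = 184, so Q = 107/6. From demand, P = 237.5.
Change in price: 237.5 − 184 = 53.5.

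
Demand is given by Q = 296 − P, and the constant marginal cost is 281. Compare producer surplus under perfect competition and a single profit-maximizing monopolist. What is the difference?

Inverting demand: P = 296 − Q.
Competitive firms price at marginal cost: P = 281, giving Q = 15.
PS = (281 − 281)·15 = 0.
A monopolist chooses Q where MR = MC. MR = 296 − 2Q; setting this equal to 281 gives Q = 7.5 and P = 288.5.
PS = (288.5 − 281)·7.5 = 56.25.
Change in producer surplus: 56.25 − 0 = 56.25.

Producer surplus rises by 56.25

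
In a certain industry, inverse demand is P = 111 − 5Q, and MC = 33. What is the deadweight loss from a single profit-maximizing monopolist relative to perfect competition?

DWL = 152.1

Under competition P = MC = 33, so Q = (111 − 33)/5 = 15.6.
The monopolist equates marginal revenue to marginal cost: 111 − 10Q = 33, so Q = 7.8. From demand, P = 72.
DWL is the triangle between Q = 7.8 and Q = 15.6: ½·(15.6 − 7.8)·(72 − 33) = 152.1.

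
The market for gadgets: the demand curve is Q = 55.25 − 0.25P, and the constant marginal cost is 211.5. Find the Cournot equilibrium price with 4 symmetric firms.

Inverting demand: P = 221 − 4Q.
With 4 symmetric Cournot firms, each firm's FOC gives 221 − 20q = 211.5, so q = 0.475, Q = 4·0.475 = 1.9, and P = 213.4.

P = 213.4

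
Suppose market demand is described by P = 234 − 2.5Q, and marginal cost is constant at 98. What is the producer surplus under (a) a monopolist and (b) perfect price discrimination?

The monopolist equates marginal revenue to marginal cost: 234 − 5Q = 98, so Q = 27.2. From demand, P = 166.
PS = (166 − 98)·27.2 = 1849.6.
A perfectly discriminating monopolist sells every unit with P(Q) ≥ MC(Q), so output equals the competitive quantity Q = 54.4. Each buyer pays their reservation price, so CS = 0 and the firm captures all surplus.
PS = ½·(234 − 98)·54.4 = 3699.2.

Monopoly: PS = 1849.6; Perfect PD: PS = 3699.2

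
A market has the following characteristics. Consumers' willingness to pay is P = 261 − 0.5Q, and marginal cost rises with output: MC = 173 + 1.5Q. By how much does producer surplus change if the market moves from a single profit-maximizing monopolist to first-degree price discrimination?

PS rises by 387.2

The monopolist equates marginal revenue to marginal cost: 261 − Q = 173 + 1.5Q, so Q = 35.2. From demand, P = 243.4.
PS = P·Q − VC(Q) = 243.4·35.2 − (173·35.2 + ½·1.5·35.2²) = 1548.8.
With perfect price discrimination, output is the efficient level Q = 44 (where demand meets MC), but every buyer pays their willingness to pay: CS = 0 and PS = total surplus.
PS = ½·(261 − 173)·44 = 1936.
Change in producer surplus: 1936 − 1548.8 = 387.2.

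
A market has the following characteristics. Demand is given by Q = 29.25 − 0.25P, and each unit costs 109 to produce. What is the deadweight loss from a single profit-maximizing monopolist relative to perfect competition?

DWL = 2

Inverting demand: P = 117 − 4Q.
Under competition P = MC = 109, so Q = (117 − 109)/4 = 2.
A monopolist chooses Q where MR = MC. MR = 117 − 8Q; setting this equal to 109 gives Q = 1 and P = 113.
DWL is the triangle between Q = 1 and Q = 2: ½·(2 − 1)·(113 − 109) = 2.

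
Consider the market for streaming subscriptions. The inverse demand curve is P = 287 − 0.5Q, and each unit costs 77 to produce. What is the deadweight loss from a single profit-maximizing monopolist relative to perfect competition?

DWL = 11025

Under competition P = MC = 77, so Q = (287 − 77)/0.5 = 420.
Monopoly sets MR = MC: 287 − Q = 77 ⇒ Q = 210, P = 287 − 0.5·210 = 182.
DWL is the triangle between Q = 210 and Q = 420: ½·(420 − 210)·(182 − 77) = 11025.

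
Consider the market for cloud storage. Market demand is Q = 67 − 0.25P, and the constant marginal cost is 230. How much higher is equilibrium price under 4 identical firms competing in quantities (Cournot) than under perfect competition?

Inverting demand: P = 268 − 4Q.
Competitive firms price at marginal cost: P = 230, giving Q = 9.5.
With 4 symmetric Cournot firms, each firm's FOC gives 268 − 20q = 230, so q = 1.9, Q = 4·1.9 = 7.6, and P = 237.6.
Change in equilibrium price: 237.6 − 230 = 7.6.

Equilibrium price rises by 7.6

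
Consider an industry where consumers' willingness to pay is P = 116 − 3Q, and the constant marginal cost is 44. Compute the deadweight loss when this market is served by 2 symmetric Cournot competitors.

DWL = 96

Under competition P = MC = 44, so Q = (116 − 44)/3 = 24.
Cournot with 2 identical firms: the symmetric best-response condition is 116 − 9q = 44. Each firm produces q = 8, total output Q = 16, price P = 68.
DWL is the triangle between Q = 16 and Q = 24: ½·(24 − 16)·(68 − 44) = 96.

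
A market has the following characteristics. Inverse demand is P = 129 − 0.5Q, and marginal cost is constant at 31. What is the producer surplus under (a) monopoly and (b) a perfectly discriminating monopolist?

Monopoly: PS = 4802; Perfect PD: PS = 9604

The monopolist equates marginal revenue to marginal cost: 129 − Q = 31, so Q = 98. From demand, P = 80.
PS = (80 − 31)·98 = 4802.
With perfect price discrimination, output is the efficient level Q = 196 (where demand meets MC), but every buyer pays their willingness to pay: CS = 0 and PS = total surplus.
PS = ½·(129 − 31)·196 = 9604.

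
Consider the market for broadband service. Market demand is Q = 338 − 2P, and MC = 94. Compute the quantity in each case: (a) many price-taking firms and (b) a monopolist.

Inverting demand: P = 169 − 0.5Q.
Competitive firms price at marginal cost: P = 94, giving Q = 150.
The monopolist equates marginal revenue to marginal cost: 169 − Q = 94, so Q = 75. From demand, P = 131.5.

Competition: Q = 150; Monopoly: Q = 75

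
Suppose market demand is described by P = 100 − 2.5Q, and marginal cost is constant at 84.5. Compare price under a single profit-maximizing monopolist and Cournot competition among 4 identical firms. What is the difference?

P falls by 4.65

The monopolist equates marginal revenue to marginal cost: 100 − 5Q = 84.5, so Q = 3.1. From demand, P = 92.25.
Cournot with 4 identical firms: the symmetric best-response condition is 100 − 12.5q = 84.5. Each firm produces q = 1.24, total output Q = 4.96, price P = 87.6.
Change in price: 87.6 − 92.25 = −4.65.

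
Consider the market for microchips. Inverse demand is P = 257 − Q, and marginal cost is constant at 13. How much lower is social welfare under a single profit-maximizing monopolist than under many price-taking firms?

TS falls by 7442

Competitive firms price at marginal cost: P = 13, giving Q = 244.
CS = ½·(257 − 13)·244 = 29768; PS = (13 − 13)·244 = 0; TS = 29768.
The monopolist equates marginal revenue to marginal cost: 257 − 2Q = 13, so Q = 122. From demand, P = 135.
CS = ½·(257 − 135)·122 = 7442; PS = (135 − 13)·122 = 14884; TS = 22326.
Change in social welfare: 22326 − 29768 = −7442.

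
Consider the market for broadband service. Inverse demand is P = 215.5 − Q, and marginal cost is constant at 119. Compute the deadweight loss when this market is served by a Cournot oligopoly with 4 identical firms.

DWL = 186.245

Under competition P = MC = 119, so Q = (215.5 − 119)/1 = 96.5.
In a 4-firm Cournot equilibrium, symmetry and the first-order condition give q = (215.5 − 119)/(5) = 19.3. So Q = 77.2 and P = 138.3.
DWL is the triangle between Q = 77.2 and Q = 96.5: ½·(96.5 − 77.2)·(138.3 − 119) = 186.245.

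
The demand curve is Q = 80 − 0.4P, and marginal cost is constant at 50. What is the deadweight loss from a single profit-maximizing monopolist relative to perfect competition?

Inverting demand: P = 200 − 2.5Q.
Under competition P = MC = 50, so Q = (200 − 50)/2.5 = 60.
A monopolist chooses Q where MR = MC. MR = 200 − 5Q; setting this equal to 50 gives Q = 30 and P = 125.
DWL is the triangle between Q = 30 and Q = 60: ½·(60 − 30)·(125 − 50) = 1125.

DWL = 1125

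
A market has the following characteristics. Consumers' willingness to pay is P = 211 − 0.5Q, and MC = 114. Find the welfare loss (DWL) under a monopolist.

Competitive firms price at marginal cost: P = 114, giving Q = 194.
The monopolist equates marginal revenue to marginal cost: 211 − Q = 114, so Q = 97. From demand, P = 162.5.
DWL is the triangle between Q = 97 and Q = 194: ½·(194 − 97)·(162.5 − 114) = 2352.25.

DWL = 2352.25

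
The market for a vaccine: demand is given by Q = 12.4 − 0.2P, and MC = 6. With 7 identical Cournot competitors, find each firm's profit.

π_i = 9.8

Inverting demand: P = 62 − 5Q.
With 7 symmetric Cournot firms, each firm's FOC gives 62 − 40q = 6, so q = 1.4, Q = 7·1.4 = 9.8, and P = 13.
Each firm's profit = (13 − 6)·1.4 = 9.8.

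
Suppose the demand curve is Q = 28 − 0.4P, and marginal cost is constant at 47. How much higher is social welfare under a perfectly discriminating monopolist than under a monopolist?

TS rises by 26.45

Inverting demand: P = 70 − 2.5Q.
A monopolist chooses Q where MR = MC. MR = 70 − 5Q; setting this equal to 47 gives Q = 4.6 and P = 58.5.
CS = ½·(70 − 58.5)·4.6 = 26.45; PS = (58.5 − 47)·4.6 = 52.9; TS = 79.35.
Under first-degree price discrimination the firm charges each unit its demand price and produces up to where P = MC, i.e. Q = 9.2. Consumer surplus is zero; producer surplus equals total surplus.
TS = 105.8 (equal to competitive TS).
Change in social welfare: 105.8 − 79.35 = 26.45.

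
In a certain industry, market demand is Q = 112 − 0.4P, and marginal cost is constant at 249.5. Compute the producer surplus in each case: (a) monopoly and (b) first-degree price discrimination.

Monopoly: PS = 93.025; Perfect PD: PS = 186.05

Inverting demand: P = 280 − 2.5Q.
The monopolist equates marginal revenue to marginal cost: 280 − 5Q = 249.5, so Q = 6.1. From demand, P = 264.75.
PS = (264.75 − 249.5)·6.1 = 93.025.
Under first-degree price discrimination the firm charges each unit its demand price and produces up to where P = MC, i.e. Q = 12.2. Consumer surplus is zero; producer surplus equals total surplus.
PS = ½·(280 − 249.5)·12.2 = 186.05.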